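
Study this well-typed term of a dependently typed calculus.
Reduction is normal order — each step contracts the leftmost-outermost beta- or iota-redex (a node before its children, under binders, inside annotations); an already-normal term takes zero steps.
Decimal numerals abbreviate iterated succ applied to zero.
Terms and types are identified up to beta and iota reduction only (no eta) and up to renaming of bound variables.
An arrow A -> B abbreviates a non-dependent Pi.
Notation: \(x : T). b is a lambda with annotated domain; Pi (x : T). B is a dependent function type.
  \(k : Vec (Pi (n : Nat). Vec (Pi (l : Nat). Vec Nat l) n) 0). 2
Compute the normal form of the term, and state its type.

reduced normal form:
  \(k : Vec (Pi (n : Nat). Vec (Pi (l : Nat). Vec Nat l) n) 0). 2
type:
  Vec (Pi (k : Nat). Vec (Pi (n : Nat). Vec Nat n) k) 0 -> Nat
observation: the term is already in normal form.


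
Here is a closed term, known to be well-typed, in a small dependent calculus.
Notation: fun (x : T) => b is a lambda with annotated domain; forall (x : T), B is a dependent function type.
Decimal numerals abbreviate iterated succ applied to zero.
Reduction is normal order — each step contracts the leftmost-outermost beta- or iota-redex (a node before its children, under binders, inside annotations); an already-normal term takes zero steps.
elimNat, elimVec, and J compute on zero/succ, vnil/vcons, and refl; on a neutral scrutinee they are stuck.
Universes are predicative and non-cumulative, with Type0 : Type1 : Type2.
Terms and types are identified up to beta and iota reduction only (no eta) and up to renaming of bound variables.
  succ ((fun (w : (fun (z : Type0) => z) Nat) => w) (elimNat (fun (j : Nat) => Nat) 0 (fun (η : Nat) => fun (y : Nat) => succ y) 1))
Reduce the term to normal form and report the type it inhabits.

resulting normal form:
  2
type:
  Nat
observation: the leftmost-outermost redex is a beta-redex, and normalization takes 5 steps.


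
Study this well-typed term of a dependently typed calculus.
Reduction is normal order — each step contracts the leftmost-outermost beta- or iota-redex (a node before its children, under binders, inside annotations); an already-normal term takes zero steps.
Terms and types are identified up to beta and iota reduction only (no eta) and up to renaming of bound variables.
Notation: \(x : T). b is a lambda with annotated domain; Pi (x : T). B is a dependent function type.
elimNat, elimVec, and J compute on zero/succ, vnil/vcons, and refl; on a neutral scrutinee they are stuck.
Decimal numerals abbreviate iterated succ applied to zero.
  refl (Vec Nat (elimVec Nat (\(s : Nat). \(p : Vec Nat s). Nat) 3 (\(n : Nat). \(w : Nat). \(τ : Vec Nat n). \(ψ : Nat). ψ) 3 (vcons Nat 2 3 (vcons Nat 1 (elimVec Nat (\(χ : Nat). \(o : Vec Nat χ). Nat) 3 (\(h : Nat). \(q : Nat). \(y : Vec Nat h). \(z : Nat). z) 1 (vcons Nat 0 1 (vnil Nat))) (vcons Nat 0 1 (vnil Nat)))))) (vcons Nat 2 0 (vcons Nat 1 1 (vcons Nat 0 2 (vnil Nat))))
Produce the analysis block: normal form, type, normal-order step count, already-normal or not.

reduced normal form:
  refl (Vec Nat 3) (vcons Nat 2 0 (vcons Nat 1 1 (vcons Nat 0 2 (vnil Nat))))
type:
  Eq (Vec Nat 3) (vcons Nat 2 0 (vcons Nat 1 1 (vcons Nat 0 2 (vnil Nat)))) (vcons Nat 2 0 (vcons Nat 1 1 (vcons Nat 0 2 (vnil Nat))))
reduction steps (normal order): 16
term was already normal: no
first redex: an elimVec iota-redex


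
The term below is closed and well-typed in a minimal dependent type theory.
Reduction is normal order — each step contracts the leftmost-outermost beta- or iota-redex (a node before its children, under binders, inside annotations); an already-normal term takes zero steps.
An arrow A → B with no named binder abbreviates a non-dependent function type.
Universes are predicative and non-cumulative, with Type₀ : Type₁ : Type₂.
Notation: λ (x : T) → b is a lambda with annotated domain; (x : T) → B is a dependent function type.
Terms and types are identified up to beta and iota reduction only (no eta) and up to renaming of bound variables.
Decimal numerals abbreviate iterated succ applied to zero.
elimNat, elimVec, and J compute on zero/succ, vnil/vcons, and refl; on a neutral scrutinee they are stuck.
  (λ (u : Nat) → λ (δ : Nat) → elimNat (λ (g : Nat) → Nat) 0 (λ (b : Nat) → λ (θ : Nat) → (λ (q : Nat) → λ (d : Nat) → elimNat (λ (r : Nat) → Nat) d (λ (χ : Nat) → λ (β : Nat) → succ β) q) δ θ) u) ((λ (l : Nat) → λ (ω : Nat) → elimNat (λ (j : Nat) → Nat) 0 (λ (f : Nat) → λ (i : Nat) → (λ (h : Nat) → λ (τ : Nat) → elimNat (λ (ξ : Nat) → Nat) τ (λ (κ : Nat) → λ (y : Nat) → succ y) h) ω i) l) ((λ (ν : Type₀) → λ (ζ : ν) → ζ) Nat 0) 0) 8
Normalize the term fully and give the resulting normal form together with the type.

resulting normal form:
  0
inferred type:
  Nat
observation: the first redex contracted is a beta-redex; the normal form is reached in 38 normal-order steps.


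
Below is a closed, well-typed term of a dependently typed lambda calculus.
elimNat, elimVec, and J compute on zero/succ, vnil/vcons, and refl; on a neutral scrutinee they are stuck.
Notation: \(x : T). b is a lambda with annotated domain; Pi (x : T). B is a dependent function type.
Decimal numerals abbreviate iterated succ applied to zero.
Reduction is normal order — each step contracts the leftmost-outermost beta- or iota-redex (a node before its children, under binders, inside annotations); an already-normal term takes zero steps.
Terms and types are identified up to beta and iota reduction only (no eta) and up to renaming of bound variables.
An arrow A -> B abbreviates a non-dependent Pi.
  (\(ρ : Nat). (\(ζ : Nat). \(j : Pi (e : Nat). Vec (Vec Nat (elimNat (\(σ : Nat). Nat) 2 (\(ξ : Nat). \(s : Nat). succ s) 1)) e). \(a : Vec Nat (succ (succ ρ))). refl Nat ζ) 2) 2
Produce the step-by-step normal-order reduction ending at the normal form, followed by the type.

normal-order reduction:
  (\(ρ : Nat). (\(ζ : Nat). \(j : Pi (e : Nat). Vec (Vec Nat (elimNat (\(σ : Nat). Nat) 2 (\(ξ : Nat). \(s : Nat). succ s) 1)) e). \(a : Vec Nat (succ (succ ρ))). refl Nat ζ) 2) 2
  ~> (\(ρ : Nat). \(ζ : Pi (j : Nat). Vec (Vec Nat (elimNat (\(e : Nat). Nat) 2 (\(σ : Nat). \(ξ : Nat). succ ξ) 1)) j). \(s : Vec Nat 4). refl Nat ρ) 2
  ~> \(ρ : Pi (ζ : Nat). Vec (Vec Nat (elimNat (\(j : Nat). Nat) 2 (\(e : Nat). \(σ : Nat). succ σ) 1)) ζ). \(ξ : Vec Nat 4). refl Nat 2
  ~> \(ρ : Pi (ζ : Nat). Vec (Vec Nat ((\(j : Nat). \(e : Nat). succ e) 0 (elimNat (\(σ : Nat). Nat) 2 (\(ξ : Nat). \(s : Nat). succ s) 0))) ζ). \(a : Vec Nat 4). refl Nat 2
  ~> \(ρ : Pi (ζ : Nat). Vec (Vec Nat ((\(j : Nat). succ j) (elimNat (\(e : Nat). Nat) 2 (\(σ : Nat). \(ξ : Nat). succ ξ) 0))) ζ). \(s : Vec Nat 4). refl Nat 2
  ~> \(ρ : Pi (ζ : Nat). Vec (Vec Nat (succ (elimNat (\(j : Nat). Nat) 2 (\(e : Nat). \(σ : Nat). succ σ) 0))) ζ). \(ξ : Vec Nat 4). refl Nat 2
  ~> \(ρ : Pi (ζ : Nat). Vec (Vec Nat 3) ζ). \(j : Vec Nat 4). refl Nat 2
the term's type:
  (Pi (ρ : Nat). Vec (Vec Nat 3) ρ) -> Vec Nat 4 -> Eq Nat 2 2


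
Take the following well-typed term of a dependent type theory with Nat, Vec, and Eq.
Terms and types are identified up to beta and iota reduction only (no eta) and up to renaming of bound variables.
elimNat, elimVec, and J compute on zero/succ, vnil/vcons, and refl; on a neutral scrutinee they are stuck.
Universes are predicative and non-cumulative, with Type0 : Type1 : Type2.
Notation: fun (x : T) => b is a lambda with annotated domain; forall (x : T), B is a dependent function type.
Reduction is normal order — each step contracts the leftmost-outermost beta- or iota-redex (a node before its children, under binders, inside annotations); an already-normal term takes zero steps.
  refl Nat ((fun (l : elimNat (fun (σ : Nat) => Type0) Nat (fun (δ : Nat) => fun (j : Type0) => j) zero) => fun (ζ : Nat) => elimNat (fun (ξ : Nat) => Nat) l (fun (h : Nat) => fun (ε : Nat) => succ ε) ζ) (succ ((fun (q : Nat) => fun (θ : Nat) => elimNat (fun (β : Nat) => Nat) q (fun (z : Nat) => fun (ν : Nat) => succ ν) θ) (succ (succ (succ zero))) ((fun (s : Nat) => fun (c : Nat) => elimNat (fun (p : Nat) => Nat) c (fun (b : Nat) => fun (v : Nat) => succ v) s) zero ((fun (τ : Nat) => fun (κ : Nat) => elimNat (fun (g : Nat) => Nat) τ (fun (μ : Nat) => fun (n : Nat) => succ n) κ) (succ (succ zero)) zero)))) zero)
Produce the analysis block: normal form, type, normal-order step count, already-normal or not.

resulting normal form:
  refl Nat (succ (succ (succ (succ (succ (succ zero))))))
type:
  Eq Nat (succ (succ (succ (succ (succ (succ zero)))))) (succ (succ (succ (succ (succ (succ zero))))))
normal-order step count: 18
term was already normal: no
first redex: a beta-redex


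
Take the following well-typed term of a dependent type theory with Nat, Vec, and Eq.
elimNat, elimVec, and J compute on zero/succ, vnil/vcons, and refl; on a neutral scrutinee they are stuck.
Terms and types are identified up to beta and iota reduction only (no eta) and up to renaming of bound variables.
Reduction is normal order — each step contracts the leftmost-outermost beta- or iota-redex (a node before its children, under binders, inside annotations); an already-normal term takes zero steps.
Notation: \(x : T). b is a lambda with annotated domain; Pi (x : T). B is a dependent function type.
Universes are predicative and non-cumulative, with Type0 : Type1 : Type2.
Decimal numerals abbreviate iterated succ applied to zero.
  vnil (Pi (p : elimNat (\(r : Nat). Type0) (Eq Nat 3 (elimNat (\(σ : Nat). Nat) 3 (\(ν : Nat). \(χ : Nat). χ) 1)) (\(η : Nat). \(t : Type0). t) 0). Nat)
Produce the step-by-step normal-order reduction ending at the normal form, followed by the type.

reduction (normal order):
  vnil (Pi (p : elimNat (\(r : Nat). Type0) (Eq Nat 3 (elimNat (\(σ : Nat). Nat) 3 (\(ν : Nat). \(χ : Nat). χ) 1)) (\(η : Nat). \(t : Type0). t) 0). Nat)
  ~> vnil (Pi (p : Eq Nat 3 (elimNat (\(r : Nat). Nat) 3 (\(σ : Nat). \(ν : Nat). ν) 1)). Nat)
  ~> vnil (Pi (p : Eq Nat 3 ((\(r : Nat). \(σ : Nat). σ) 0 (elimNat (\(ν : Nat). Nat) 3 (\(χ : Nat). \(η : Nat). η) 0))). Nat)
  ~> vnil (Pi (p : Eq Nat 3 ((\(r : Nat). r) (elimNat (\(σ : Nat). Nat) 3 (\(ν : Nat). \(χ : Nat). χ) 0))). Nat)
  ~> vnil (Pi (p : Eq Nat 3 (elimNat (\(r : Nat). Nat) 3 (\(σ : Nat). \(ν : Nat). ν) 0)). Nat)
  ~> vnil (Pi (p : Eq Nat 3 3). Nat)
the term's type:
  Vec (Pi (p : Eq Nat 3 3). Nat) 0


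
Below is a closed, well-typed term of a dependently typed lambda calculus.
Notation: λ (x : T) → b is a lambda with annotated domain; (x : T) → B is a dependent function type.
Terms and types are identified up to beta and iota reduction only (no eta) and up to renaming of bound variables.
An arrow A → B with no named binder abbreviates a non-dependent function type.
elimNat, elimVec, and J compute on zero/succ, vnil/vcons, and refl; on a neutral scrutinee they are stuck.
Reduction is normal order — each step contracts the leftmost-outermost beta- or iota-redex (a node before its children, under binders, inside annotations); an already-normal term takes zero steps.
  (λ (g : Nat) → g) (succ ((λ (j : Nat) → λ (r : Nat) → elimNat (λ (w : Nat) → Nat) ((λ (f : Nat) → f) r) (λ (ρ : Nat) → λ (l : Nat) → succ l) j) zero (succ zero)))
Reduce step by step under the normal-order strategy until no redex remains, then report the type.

reduction (normal order):
  (λ (g : Nat) → g) (succ ((λ (j : Nat) → λ (r : Nat) → elimNat (λ (w : Nat) → Nat) ((λ (f : Nat) → f) r) (λ (ρ : Nat) → λ (l : Nat) → succ l) j) zero (succ zero)))
  ~> succ ((λ (g : Nat) → λ (j : Nat) → elimNat (λ (r : Nat) → Nat) ((λ (w : Nat) → w) j) (λ (f : Nat) → λ (ρ : Nat) → succ ρ) g) zero (succ zero))
  ~> succ ((λ (g : Nat) → elimNat (λ (j : Nat) → Nat) ((λ (r : Nat) → r) g) (λ (w : Nat) → λ (f : Nat) → succ f) zero) (succ zero))
  ~> succ (elimNat (λ (g : Nat) → Nat) ((λ (j : Nat) → j) (succ zero)) (λ (r : Nat) → λ (w : Nat) → succ w) zero)
  ~> succ ((λ (g : Nat) → g) (succ zero))
  ~> succ (succ zero)
the term's type:
  Nat


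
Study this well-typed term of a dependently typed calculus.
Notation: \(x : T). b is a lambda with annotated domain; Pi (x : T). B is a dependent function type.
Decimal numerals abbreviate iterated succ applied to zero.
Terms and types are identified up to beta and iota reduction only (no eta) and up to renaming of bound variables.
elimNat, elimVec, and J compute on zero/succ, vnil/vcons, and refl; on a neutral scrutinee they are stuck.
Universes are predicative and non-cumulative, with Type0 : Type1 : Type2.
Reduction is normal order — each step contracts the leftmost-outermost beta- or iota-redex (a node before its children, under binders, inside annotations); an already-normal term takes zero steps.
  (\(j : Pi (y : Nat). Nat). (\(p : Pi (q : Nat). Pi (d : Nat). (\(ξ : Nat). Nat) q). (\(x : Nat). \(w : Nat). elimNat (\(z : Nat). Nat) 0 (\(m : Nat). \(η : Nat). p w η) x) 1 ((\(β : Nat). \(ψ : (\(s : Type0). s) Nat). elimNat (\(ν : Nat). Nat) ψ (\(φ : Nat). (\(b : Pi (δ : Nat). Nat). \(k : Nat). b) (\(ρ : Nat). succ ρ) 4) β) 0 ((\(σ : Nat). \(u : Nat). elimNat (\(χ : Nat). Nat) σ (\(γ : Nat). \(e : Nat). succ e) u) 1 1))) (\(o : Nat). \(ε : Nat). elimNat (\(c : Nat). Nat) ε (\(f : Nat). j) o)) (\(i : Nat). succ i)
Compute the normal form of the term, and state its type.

reduced normal form:
  2
type:
  Nat
observation: the term reaches its normal form after 26 normal-order steps.


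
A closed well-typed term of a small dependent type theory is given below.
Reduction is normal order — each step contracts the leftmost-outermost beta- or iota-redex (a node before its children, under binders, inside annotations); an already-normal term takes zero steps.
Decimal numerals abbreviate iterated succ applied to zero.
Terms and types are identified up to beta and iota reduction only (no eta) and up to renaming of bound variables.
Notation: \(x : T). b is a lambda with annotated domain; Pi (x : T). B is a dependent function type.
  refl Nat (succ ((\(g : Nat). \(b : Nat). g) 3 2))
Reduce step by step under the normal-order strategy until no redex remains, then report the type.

normal-order reduction:
  refl Nat (succ ((\(g : Nat). \(b : Nat). g) 3 2))
  ~> refl Nat (succ ((\(g : Nat). 3) 2))
  ~> refl Nat 4
type:
  Eq Nat 4 4


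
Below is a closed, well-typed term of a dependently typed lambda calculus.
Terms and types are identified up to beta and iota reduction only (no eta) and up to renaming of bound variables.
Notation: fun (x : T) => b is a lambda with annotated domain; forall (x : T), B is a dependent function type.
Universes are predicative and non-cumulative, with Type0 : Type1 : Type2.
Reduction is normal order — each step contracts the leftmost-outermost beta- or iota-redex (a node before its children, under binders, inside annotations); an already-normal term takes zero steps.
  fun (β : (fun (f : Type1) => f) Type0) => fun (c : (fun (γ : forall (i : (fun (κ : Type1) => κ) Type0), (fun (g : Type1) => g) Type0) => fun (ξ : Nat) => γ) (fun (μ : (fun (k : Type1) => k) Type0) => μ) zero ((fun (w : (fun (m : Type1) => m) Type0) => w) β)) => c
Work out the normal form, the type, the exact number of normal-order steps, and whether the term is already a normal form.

reduced normal form:
  fun (β : Type0) => fun (f : β) => f
the term's type:
  forall (β : Type0), forall (f : β), β
steps to reach normal form (normal order): 5
started in normal form: no
first contracted redex: a beta-redex


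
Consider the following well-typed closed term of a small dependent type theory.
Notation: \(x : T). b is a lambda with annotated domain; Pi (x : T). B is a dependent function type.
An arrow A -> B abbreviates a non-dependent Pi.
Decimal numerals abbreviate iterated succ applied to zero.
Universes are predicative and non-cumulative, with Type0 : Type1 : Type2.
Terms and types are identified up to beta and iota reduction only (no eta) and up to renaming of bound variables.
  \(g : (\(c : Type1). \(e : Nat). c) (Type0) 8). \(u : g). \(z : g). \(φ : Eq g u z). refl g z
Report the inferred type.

inferred type:
  Pi (g : Type0). Pi (c : g). Pi (e : g). Eq g c e -> Eq g e e


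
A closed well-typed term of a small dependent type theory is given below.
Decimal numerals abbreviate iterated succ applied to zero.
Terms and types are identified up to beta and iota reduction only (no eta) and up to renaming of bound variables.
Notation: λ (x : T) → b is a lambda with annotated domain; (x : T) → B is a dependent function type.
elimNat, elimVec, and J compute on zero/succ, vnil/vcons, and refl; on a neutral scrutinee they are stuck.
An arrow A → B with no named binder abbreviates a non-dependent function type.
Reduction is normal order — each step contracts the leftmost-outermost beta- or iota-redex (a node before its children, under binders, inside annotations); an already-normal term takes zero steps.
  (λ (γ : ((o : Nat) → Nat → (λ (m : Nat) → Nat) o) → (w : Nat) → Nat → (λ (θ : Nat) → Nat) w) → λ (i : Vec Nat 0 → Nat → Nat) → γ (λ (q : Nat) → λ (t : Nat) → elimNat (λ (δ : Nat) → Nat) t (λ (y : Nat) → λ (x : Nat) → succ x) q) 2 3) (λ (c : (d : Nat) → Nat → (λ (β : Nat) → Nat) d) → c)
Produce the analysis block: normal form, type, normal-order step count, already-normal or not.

reduced normal form:
  λ (γ : Vec Nat 0 → Nat → Nat) → 5
inferred type:
  (Vec Nat 0 → Nat → Nat) → Nat
reduction steps (normal order): 11
started in normal form: no
first contracted redex: a beta-redex


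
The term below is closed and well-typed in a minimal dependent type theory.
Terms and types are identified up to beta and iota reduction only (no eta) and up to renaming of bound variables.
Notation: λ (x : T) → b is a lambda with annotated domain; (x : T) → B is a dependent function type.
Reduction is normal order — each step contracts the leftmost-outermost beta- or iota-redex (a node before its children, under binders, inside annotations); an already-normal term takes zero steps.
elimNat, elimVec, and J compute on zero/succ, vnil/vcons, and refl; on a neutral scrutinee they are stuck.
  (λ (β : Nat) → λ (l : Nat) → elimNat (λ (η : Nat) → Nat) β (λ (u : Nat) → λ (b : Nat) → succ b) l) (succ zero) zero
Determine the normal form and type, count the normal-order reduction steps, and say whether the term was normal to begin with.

reduced normal form:
  succ zero
inferred type:
  Nat
normal-order step count: 3
already normal: no
first contracted redex: a beta-redex


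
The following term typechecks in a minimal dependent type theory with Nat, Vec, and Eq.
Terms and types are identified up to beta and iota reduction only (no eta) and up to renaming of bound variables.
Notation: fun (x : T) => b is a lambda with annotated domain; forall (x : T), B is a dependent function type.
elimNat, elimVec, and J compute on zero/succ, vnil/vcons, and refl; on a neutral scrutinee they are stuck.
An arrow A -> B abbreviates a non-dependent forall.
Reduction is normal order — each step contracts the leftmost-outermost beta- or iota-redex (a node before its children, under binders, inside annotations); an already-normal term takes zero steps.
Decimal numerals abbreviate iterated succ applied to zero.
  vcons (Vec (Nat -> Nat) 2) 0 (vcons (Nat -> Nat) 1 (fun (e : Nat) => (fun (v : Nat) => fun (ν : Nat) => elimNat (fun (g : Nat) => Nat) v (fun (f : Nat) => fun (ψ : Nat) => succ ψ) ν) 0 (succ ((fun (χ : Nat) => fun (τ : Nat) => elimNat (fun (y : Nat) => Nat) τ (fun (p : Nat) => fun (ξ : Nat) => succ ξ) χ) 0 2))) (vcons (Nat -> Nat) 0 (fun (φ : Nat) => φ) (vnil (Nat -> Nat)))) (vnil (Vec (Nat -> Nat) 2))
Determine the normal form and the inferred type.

normal form:
  vcons (Vec (Nat -> Nat) 2) 0 (vcons (Nat -> Nat) 1 (fun (e : Nat) => 3) (vcons (Nat -> Nat) 0 (fun (v : Nat) => v) (vnil (Nat -> Nat)))) (vnil (Vec (Nat -> Nat) 2))
the term's type:
  Vec (Vec (Nat -> Nat) 2) 1
observation: the term reaches its normal form after 15 normal-order steps.


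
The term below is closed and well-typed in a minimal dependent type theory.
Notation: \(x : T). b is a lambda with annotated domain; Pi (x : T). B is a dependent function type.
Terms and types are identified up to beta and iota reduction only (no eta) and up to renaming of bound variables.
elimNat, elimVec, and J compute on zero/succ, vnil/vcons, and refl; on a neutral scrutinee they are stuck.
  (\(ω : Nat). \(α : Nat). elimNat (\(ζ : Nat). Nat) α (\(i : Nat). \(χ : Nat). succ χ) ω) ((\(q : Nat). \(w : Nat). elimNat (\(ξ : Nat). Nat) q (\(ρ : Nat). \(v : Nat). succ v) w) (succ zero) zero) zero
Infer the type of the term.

the term's type:
  Nat


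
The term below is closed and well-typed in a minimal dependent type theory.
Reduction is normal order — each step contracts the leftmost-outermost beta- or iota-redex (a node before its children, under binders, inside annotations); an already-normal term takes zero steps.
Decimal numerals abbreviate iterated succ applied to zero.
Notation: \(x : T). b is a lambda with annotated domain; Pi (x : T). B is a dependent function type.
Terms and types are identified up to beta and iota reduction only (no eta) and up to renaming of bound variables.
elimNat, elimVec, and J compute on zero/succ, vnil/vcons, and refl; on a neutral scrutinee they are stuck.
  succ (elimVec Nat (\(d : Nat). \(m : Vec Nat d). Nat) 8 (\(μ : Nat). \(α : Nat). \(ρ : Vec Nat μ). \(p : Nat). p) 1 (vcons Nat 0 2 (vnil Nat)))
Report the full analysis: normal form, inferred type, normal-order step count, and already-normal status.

resulting normal form:
  9
type:
  Nat
reduction steps (normal order): 6
already normal: no
first contracted redex: an elimVec iota-redex


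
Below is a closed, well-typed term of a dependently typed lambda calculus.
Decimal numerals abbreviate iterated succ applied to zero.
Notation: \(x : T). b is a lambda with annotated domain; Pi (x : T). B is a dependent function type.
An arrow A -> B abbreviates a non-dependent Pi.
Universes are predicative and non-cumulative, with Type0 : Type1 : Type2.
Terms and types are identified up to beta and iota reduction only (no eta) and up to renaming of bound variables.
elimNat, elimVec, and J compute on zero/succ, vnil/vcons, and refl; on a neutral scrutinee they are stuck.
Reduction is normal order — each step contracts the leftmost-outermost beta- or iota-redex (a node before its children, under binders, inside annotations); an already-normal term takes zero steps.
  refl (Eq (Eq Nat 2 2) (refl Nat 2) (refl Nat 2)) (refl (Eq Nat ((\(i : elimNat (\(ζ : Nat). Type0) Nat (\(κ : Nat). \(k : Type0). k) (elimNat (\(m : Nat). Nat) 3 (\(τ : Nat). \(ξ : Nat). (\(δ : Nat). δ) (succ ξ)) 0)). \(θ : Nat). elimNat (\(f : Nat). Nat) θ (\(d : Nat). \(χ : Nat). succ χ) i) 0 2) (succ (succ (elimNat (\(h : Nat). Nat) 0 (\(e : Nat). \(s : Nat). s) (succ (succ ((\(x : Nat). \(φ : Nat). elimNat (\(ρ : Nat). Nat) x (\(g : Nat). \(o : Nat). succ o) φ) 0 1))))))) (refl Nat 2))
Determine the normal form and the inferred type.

reduced normal form:
  refl (Eq (Eq Nat 2 2) (refl Nat 2) (refl Nat 2)) (refl (Eq Nat 2 2) (refl Nat 2))
inferred type:
  Eq (Eq (Eq Nat 2 2) (refl Nat 2) (refl Nat 2)) (refl (Eq Nat 2 2) (refl Nat 2)) (refl (Eq Nat 2 2) (refl Nat 2))
observation: the leftmost-outermost redex is a beta-redex, and normalization takes 19 steps.


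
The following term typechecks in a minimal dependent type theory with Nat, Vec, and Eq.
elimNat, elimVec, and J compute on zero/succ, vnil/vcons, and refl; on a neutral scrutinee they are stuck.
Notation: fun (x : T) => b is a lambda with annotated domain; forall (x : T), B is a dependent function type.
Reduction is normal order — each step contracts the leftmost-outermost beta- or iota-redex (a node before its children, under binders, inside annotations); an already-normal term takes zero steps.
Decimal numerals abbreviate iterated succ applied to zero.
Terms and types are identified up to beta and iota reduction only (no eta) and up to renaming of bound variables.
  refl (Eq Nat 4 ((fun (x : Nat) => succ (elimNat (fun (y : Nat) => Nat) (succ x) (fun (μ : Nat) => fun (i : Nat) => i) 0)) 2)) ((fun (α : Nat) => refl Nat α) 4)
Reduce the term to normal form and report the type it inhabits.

normal form:
  refl (Eq Nat 4 4) (refl Nat 4)
inferred type:
  Eq (Eq Nat 4 4) (refl Nat 4) (refl Nat 4)


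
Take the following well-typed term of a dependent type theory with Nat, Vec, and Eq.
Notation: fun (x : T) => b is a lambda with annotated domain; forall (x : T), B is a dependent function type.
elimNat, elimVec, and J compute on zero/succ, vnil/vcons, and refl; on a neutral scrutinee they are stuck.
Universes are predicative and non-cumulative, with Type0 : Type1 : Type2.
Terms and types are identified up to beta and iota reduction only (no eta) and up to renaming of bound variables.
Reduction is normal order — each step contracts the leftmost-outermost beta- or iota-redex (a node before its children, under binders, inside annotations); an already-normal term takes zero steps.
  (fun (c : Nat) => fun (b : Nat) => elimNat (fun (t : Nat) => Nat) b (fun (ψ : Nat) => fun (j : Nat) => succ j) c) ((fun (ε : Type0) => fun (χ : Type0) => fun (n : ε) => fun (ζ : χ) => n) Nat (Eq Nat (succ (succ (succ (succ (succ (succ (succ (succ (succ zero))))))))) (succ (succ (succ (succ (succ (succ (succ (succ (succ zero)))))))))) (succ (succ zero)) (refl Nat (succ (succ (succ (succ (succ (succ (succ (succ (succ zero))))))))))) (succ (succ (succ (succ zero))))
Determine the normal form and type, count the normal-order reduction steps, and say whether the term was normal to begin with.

reduced normal form:
  succ (succ (succ (succ (succ (succ zero)))))
the term's type:
  Nat
steps to reach normal form (normal order): 13
term was already normal: no
first redex: a beta-redex


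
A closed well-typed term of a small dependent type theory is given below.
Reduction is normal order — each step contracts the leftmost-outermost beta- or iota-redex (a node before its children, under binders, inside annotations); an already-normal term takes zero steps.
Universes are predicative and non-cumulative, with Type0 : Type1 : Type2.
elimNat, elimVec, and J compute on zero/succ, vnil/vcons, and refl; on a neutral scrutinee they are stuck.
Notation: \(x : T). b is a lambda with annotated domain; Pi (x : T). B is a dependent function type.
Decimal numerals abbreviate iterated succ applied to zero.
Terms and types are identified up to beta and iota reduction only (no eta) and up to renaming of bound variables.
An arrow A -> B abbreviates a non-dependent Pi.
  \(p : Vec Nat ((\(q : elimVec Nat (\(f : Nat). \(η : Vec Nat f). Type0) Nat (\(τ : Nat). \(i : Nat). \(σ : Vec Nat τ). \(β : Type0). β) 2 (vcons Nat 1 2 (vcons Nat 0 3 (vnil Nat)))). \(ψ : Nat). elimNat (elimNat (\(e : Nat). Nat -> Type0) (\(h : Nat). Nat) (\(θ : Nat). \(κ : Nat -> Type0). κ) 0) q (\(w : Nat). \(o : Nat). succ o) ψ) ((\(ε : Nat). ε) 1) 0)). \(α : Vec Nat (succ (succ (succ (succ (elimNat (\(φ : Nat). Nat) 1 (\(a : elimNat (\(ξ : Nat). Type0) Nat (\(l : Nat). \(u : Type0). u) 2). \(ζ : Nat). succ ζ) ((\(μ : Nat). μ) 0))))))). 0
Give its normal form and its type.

resulting normal form:
  \(p : Vec Nat 1). \(q : Vec Nat 5). 0
inferred type:
  Vec Nat 1 -> Vec Nat 5 -> Nat
observation: 13 normal-order steps normalize the term, beginning with a beta-redex.


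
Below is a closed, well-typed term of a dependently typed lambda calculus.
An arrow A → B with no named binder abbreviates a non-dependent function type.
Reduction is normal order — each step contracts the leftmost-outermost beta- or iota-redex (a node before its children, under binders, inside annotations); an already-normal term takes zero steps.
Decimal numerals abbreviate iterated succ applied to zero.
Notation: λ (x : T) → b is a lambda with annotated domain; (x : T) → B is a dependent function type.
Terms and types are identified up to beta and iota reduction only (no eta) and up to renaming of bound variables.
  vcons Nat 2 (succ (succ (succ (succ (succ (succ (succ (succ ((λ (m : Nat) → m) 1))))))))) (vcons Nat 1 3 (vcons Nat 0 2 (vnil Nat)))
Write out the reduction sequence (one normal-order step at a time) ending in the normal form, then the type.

reduction (normal order):
  vcons Nat 2 (succ (succ (succ (succ (succ (succ (succ (succ ((λ (m : Nat) → m) 1))))))))) (vcons Nat 1 3 (vcons Nat 0 2 (vnil Nat)))
  ~> vcons Nat 2 9 (vcons Nat 1 3 (vcons Nat 0 2 (vnil Nat)))
inferred type:
  Vec Nat 3


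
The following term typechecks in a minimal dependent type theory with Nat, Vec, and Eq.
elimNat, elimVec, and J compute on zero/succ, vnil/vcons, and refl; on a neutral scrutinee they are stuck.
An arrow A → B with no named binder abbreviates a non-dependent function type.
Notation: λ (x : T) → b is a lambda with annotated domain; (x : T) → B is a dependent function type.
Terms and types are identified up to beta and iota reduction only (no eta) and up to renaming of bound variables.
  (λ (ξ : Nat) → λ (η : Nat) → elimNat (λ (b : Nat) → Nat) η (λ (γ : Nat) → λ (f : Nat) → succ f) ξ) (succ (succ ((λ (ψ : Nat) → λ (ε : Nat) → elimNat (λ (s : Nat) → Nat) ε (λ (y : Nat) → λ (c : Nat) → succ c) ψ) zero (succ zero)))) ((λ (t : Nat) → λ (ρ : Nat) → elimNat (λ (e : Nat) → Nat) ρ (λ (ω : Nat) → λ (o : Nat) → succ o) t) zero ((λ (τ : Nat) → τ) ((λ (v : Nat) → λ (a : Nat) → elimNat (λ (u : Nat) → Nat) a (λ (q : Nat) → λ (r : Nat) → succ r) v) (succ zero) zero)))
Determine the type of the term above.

type:
  Nat


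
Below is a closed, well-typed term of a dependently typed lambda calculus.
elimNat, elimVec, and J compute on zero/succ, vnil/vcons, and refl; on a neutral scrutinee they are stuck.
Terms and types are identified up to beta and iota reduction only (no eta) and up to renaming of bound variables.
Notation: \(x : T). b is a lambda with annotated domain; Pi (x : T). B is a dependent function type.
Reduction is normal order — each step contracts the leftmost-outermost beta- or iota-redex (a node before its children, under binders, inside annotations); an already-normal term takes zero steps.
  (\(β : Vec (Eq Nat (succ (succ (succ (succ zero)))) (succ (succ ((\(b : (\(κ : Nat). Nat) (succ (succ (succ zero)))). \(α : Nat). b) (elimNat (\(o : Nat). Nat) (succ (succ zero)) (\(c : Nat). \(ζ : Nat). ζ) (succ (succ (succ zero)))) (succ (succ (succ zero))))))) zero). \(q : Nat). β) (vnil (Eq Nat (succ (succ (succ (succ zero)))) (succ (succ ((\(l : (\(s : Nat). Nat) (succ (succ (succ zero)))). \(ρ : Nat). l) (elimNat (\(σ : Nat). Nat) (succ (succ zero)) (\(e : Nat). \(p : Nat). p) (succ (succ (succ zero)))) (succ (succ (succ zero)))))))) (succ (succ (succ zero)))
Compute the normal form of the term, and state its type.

resulting normal form:
  vnil (Eq Nat (succ (succ (succ (succ zero)))) (succ (succ (succ (succ zero)))))
the term's type:
  Vec (Eq Nat (succ (succ (succ (succ zero)))) (succ (succ (succ (succ zero))))) zero


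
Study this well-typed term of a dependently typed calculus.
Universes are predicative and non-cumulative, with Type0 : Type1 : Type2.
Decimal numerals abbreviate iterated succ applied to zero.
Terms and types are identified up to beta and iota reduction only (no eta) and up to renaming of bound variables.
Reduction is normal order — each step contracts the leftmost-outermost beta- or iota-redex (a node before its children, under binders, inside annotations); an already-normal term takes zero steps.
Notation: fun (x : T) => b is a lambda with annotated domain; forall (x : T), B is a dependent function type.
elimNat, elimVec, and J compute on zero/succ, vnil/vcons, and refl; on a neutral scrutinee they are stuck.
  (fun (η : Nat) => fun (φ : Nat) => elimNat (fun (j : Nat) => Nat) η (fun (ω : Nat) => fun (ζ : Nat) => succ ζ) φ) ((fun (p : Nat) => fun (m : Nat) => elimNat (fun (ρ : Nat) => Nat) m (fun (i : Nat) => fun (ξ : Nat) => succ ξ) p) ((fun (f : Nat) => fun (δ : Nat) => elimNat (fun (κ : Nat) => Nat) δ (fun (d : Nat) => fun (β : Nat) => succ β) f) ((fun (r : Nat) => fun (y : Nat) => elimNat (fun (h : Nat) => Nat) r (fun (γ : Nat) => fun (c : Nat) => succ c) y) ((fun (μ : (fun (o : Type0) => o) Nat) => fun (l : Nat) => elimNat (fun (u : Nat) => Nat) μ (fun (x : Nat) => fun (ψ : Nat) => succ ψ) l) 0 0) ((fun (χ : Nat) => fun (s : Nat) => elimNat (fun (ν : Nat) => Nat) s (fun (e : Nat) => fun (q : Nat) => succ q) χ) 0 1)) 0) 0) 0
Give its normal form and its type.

resulting normal form:
  1
type:
  Nat
observation: contracting a beta-redex first, the term normalizes in 27 steps.


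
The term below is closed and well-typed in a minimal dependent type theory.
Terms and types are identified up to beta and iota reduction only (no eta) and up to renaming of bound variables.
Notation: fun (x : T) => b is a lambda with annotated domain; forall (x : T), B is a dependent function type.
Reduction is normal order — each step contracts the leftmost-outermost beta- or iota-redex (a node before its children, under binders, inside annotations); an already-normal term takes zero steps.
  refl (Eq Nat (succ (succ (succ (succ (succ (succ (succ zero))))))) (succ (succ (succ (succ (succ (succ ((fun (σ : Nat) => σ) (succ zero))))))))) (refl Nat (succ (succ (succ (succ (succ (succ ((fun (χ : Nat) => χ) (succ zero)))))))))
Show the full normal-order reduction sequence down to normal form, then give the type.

normal-order reduction sequence:
  refl (Eq Nat (succ (succ (succ (succ (succ (succ (succ zero))))))) (succ (succ (succ (succ (succ (succ ((fun (σ : Nat) => σ) (succ zero))))))))) (refl Nat (succ (succ (succ (succ (succ (succ ((fun (χ : Nat) => χ) (succ zero)))))))))
  ~> refl (Eq Nat (succ (succ (succ (succ (succ (succ (succ zero))))))) (succ (succ (succ (succ (succ (succ (succ zero)))))))) (refl Nat (succ (succ (succ (succ (succ (succ ((fun (σ : Nat) => σ) (succ zero)))))))))
  ~> refl (Eq Nat (succ (succ (succ (succ (succ (succ (succ zero))))))) (succ (succ (succ (succ (succ (succ (succ zero)))))))) (refl Nat (succ (succ (succ (succ (succ (succ (succ zero))))))))
inferred type:
  Eq (Eq Nat (succ (succ (succ (succ (succ (succ (succ zero))))))) (succ (succ (succ (succ (succ (succ (succ zero)))))))) (refl Nat (succ (succ (succ (succ (succ (succ (succ zero)))))))) (refl Nat (succ (succ (succ (succ (succ (succ (succ zero))))))))


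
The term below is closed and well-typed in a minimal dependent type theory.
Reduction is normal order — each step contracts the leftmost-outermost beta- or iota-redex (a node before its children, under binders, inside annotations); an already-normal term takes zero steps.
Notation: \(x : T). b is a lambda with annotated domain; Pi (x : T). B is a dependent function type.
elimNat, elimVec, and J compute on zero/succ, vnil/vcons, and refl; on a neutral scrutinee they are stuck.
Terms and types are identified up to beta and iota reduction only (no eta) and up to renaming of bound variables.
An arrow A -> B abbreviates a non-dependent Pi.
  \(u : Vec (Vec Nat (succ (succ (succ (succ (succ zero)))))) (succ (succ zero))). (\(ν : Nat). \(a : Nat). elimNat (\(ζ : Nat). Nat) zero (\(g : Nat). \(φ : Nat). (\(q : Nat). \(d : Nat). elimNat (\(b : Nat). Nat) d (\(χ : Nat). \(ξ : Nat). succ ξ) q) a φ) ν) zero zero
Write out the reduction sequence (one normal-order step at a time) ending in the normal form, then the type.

normal-order reduction:
  \(u : Vec (Vec Nat (succ (succ (succ (succ (succ zero)))))) (succ (succ zero))). (\(ν : Nat). \(a : Nat). elimNat (\(ζ : Nat). Nat) zero (\(g : Nat). \(φ : Nat). (\(q : Nat). \(d : Nat). elimNat (\(b : Nat). Nat) d (\(χ : Nat). \(ξ : Nat). succ ξ) q) a φ) ν) zero zero
  ~> \(u : Vec (Vec Nat (succ (succ (succ (succ (succ zero)))))) (succ (succ zero))). (\(ν : Nat). elimNat (\(a : Nat). Nat) zero (\(ζ : Nat). \(g : Nat). (\(φ : Nat). \(q : Nat). elimNat (\(d : Nat). Nat) q (\(b : Nat). \(χ : Nat). succ χ) φ) ν g) zero) zero
  ~> \(u : Vec (Vec Nat (succ (succ (succ (succ (succ zero)))))) (succ (succ zero))). elimNat (\(ν : Nat). Nat) zero (\(a : Nat). \(ζ : Nat). (\(g : Nat). \(φ : Nat). elimNat (\(q : Nat). Nat) φ (\(d : Nat). \(b : Nat). succ b) g) zero ζ) zero
  ~> \(u : Vec (Vec Nat (succ (succ (succ (succ (succ zero)))))) (succ (succ zero))). zero
inferred type:
  Vec (Vec Nat (succ (succ (succ (succ (succ zero)))))) (succ (succ zero)) -> Nat


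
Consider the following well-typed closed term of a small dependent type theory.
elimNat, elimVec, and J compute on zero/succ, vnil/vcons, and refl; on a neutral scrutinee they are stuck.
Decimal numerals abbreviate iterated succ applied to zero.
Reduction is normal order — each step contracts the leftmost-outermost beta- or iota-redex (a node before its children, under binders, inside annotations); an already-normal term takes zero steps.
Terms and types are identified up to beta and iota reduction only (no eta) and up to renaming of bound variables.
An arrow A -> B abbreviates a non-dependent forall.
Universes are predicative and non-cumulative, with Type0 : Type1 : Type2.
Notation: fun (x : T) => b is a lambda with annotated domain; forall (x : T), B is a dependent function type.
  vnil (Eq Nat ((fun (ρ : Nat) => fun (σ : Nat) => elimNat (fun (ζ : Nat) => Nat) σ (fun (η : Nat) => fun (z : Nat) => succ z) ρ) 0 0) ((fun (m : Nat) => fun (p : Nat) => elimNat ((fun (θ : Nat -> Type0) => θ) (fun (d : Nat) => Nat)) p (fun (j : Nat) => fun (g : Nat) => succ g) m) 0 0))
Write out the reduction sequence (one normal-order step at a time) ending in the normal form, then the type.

reduction (normal order):
  vnil (Eq Nat ((fun (ρ : Nat) => fun (σ : Nat) => elimNat (fun (ζ : Nat) => Nat) σ (fun (η : Nat) => fun (z : Nat) => succ z) ρ) 0 0) ((fun (m : Nat) => fun (p : Nat) => elimNat ((fun (θ : Nat -> Type0) => θ) (fun (d : Nat) => Nat)) p (fun (j : Nat) => fun (g : Nat) => succ g) m) 0 0))
  ~> vnil (Eq Nat ((fun (ρ : Nat) => elimNat (fun (σ : Nat) => Nat) ρ (fun (ζ : Nat) => fun (η : Nat) => succ η) 0) 0) ((fun (z : Nat) => fun (m : Nat) => elimNat ((fun (p : Nat -> Type0) => p) (fun (θ : Nat) => Nat)) m (fun (d : Nat) => fun (j : Nat) => succ j) z) 0 0))
  ~> vnil (Eq Nat (elimNat (fun (ρ : Nat) => Nat) 0 (fun (σ : Nat) => fun (ζ : Nat) => succ ζ) 0) ((fun (η : Nat) => fun (z : Nat) => elimNat ((fun (m : Nat -> Type0) => m) (fun (p : Nat) => Nat)) z (fun (θ : Nat) => fun (d : Nat) => succ d) η) 0 0))
  ~> vnil (Eq Nat 0 ((fun (ρ : Nat) => fun (σ : Nat) => elimNat ((fun (ζ : Nat -> Type0) => ζ) (fun (η : Nat) => Nat)) σ (fun (z : Nat) => fun (m : Nat) => succ m) ρ) 0 0))
  ~> vnil (Eq Nat 0 ((fun (ρ : Nat) => elimNat ((fun (σ : Nat -> Type0) => σ) (fun (ζ : Nat) => Nat)) ρ (fun (η : Nat) => fun (z : Nat) => succ z) 0) 0))
  ~> vnil (Eq Nat 0 (elimNat ((fun (ρ : Nat -> Type0) => ρ) (fun (σ : Nat) => Nat)) 0 (fun (ζ : Nat) => fun (η : Nat) => succ η) 0))
  ~> vnil (Eq Nat 0 0)
inferred type:
  Vec (Eq Nat 0 0) 0


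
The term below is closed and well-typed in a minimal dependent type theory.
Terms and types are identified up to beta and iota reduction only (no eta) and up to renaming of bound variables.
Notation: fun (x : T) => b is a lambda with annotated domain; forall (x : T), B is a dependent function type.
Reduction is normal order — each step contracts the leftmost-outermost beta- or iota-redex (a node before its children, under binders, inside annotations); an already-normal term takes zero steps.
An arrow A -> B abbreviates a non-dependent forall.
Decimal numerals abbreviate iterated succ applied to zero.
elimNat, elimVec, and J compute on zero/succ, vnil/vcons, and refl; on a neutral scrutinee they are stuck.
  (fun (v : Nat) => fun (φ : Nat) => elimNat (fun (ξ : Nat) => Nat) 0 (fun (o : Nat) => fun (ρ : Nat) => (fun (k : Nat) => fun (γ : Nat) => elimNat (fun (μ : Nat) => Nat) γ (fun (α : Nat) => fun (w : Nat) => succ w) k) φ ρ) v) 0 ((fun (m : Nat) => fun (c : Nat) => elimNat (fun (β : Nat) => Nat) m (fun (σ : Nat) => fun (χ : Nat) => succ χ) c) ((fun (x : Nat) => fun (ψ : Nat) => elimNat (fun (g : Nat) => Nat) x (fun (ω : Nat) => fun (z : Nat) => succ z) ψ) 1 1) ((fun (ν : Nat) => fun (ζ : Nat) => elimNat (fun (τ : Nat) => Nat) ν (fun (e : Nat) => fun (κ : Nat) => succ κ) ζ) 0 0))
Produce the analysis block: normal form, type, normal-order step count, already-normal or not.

normal form:
  0
inferred type:
  Nat
normal-order step count: 3
started in normal form: no
first redex: a beta-redex
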